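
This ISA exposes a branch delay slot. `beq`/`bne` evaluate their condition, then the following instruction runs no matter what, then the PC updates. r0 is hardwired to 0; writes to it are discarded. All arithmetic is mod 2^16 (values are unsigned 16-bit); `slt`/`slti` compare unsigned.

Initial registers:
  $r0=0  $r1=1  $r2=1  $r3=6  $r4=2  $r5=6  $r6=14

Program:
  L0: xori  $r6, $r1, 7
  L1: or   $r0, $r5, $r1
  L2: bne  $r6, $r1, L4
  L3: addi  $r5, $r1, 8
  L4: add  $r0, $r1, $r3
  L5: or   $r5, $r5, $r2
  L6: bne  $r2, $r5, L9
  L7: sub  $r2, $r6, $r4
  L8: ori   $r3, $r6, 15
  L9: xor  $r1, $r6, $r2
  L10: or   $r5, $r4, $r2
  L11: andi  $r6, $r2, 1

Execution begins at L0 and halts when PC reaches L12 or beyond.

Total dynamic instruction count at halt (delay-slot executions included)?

11

#0 xori  $r6, $r1, 7 ; 0/1/1/6/2/6/6
#1 or   $r0, $r5, $r1 ; 0/1/1/6/2/6/6
#2 bne  $r6, $r1, L4 ; 0/1/1/6/2/6/6 ; →target
#3 addi  $r5, $r1, 8 ; 0/1/1/6/2/9/6
#4 add  $r0, $r1, $r3 ; 0/1/1/6/2/9/6
#5 or   $r5, $r5, $r2 ; 0/1/1/6/2/9/6
#6 bne  $r2, $r5, L9 ; 0/1/1/6/2/9/6 ; →target
#7 sub  $r2, $r6, $r4 ; 0/1/4/6/2/9/6
#9 xor  $r1, $r6, $r2 ; 0/2/4/6/2/9/6
#10 or   $r5, $r4, $r2 ; 0/2/4/6/2/6/6
#11 andi  $r6, $r2, 1 ; 0/2/4/6/2/6/0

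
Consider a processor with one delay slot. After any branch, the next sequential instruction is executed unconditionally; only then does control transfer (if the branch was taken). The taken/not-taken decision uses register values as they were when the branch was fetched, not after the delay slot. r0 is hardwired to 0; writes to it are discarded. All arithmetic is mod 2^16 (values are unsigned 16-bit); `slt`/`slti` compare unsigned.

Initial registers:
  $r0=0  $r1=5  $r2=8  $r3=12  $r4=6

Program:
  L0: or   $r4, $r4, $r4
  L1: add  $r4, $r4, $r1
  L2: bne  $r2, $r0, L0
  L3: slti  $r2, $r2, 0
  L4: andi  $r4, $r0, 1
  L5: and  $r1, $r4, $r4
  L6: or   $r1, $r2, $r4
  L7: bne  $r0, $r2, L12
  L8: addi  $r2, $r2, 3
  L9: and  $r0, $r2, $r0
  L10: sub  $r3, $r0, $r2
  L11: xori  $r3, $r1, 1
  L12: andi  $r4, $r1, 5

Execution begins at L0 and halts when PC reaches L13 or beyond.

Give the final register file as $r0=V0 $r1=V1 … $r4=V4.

PC=0  or   $r4, $r4, $r4     | $r0=0 $r1=5 $r2=8 $r3=12 $r4=6
PC=1  add  $r4, $r4, $r1     | $r0=0 $r1=5 $r2=8 $r3=12 $r4=11
PC=2  bne  $r2, $r0, L0      | $r0=0 $r1=5 $r2=8 $r3=12 $r4=11  [TAKEN]
PC=3  slti  $r2, $r2, 0      | $r0=0 $r1=5 $r2=0 $r3=12 $r4=11
PC=0  or   $r4, $r4, $r4     | $r0=0 $r1=5 $r2=0 $r3=12 $r4=11
PC=1  add  $r4, $r4, $r1     | $r0=0 $r1=5 $r2=0 $r3=12 $r4=16
PC=2  bne  $r2, $r0, L0      | $r0=0 $r1=5 $r2=0 $r3=12 $r4=16  [not taken]
PC=3  slti  $r2, $r2, 0      | $r0=0 $r1=5 $r2=0 $r3=12 $r4=16
PC=4  andi  $r4, $r0, 1      | $r0=0 $r1=5 $r2=0 $r3=12 $r4=0
PC=5  and  $r1, $r4, $r4     | $r0=0 $r1=0 $r2=0 $r3=12 $r4=0
PC=6  or   $r1, $r2, $r4     | $r0=0 $r1=0 $r2=0 $r3=12 $r4=0
PC=7  bne  $r0, $r2, L12     | $r0=0 $r1=0 $r2=0 $r3=12 $r4=0  [not taken]
PC=8  addi  $r2, $r2, 3      | $r0=0 $r1=0 $r2=3 $r3=12 $r4=0
PC=9  and  $r0, $r2, $r0     | $r0=0 $r1=0 $r2=3 $r3=12 $r4=0
PC=10 sub  $r3, $r0, $r2     | $r0=0 $r1=0 $r2=3 $r3=65533 $r4=0
PC=11 xori  $r3, $r1, 1      | $r0=0 $r1=0 $r2=3 $r3=1 $r4=0
PC=12 andi  $r4, $r1, 5      | $r0=0 $r1=0 $r2=3 $r3=1 $r4=0

$r0=0 $r1=0 $r2=3 $r3=1 $r4=0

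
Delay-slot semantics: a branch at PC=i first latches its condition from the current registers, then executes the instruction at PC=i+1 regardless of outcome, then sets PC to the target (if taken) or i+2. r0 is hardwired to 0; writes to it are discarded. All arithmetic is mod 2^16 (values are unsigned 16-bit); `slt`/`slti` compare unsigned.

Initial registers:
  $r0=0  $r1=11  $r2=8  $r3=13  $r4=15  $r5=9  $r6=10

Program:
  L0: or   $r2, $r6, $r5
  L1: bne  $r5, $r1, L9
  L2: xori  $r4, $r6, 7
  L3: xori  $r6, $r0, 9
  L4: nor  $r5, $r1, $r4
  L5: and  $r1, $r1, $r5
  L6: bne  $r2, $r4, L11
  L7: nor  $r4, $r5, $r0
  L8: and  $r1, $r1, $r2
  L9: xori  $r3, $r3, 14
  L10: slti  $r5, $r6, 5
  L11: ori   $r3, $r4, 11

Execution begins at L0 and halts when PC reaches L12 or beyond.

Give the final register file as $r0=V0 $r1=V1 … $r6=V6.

$r0=0 $r1=11 $r2=11 $r3=15 $r4=13 $r5=0 $r6=10

#0 or   $r2, $r6, $r5 ; 0/11/11/13/15/9/10
#1 bne  $r5, $r1, L9 ; 0/11/11/13/15/9/10 ; →target
#2 xori  $r4, $r6, 7 ; 0/11/11/13/13/9/10
#9 xori  $r3, $r3, 14 ; 0/11/11/3/13/9/10
#10 slti  $r5, $r6, 5 ; 0/11/11/3/13/0/10
#11 ori   $r3, $r4, 11 ; 0/11/11/15/13/0/10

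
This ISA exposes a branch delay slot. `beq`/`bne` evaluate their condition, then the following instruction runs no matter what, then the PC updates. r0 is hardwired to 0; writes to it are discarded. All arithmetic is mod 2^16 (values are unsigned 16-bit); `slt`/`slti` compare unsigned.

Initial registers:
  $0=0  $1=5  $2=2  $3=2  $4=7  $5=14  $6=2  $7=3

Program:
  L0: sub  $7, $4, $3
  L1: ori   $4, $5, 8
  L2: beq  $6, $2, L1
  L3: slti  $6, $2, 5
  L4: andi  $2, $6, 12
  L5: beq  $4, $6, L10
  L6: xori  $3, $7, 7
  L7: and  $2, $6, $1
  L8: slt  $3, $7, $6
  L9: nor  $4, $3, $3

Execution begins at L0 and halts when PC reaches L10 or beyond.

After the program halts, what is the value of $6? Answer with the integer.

  step pc=0: sub  $7, $4, $3  regs=(0,5,2,2,7,14,2,5)
  step pc=1: ori   $4, $5, 8  regs=(0,5,2,2,14,14,2,5)
  step pc=2: beq  $6, $2, L1  cond=T  regs=(0,5,2,2,14,14,2,5)
  step pc=3: slti  $6, $2, 5  regs=(0,5,2,2,14,14,1,5)
  step pc=1: ori   $4, $5, 8  regs=(0,5,2,2,14,14,1,5)
  step pc=2: beq  $6, $2, L1  cond=F  regs=(0,5,2,2,14,14,1,5)
  step pc=3: slti  $6, $2, 5  regs=(0,5,2,2,14,14,1,5)
  step pc=4: andi  $2, $6, 12  regs=(0,5,0,2,14,14,1,5)
  step pc=5: beq  $4, $6, L10  cond=F  regs=(0,5,0,2,14,14,1,5)
  step pc=6: xori  $3, $7, 7  regs=(0,5,0,2,14,14,1,5)
  step pc=7: and  $2, $6, $1  regs=(0,5,1,2,14,14,1,5)
  step pc=8: slt  $3, $7, $6  regs=(0,5,1,0,14,14,1,5)
  step pc=9: nor  $4, $3, $3  regs=(0,5,1,0,65535,14,1,5)

1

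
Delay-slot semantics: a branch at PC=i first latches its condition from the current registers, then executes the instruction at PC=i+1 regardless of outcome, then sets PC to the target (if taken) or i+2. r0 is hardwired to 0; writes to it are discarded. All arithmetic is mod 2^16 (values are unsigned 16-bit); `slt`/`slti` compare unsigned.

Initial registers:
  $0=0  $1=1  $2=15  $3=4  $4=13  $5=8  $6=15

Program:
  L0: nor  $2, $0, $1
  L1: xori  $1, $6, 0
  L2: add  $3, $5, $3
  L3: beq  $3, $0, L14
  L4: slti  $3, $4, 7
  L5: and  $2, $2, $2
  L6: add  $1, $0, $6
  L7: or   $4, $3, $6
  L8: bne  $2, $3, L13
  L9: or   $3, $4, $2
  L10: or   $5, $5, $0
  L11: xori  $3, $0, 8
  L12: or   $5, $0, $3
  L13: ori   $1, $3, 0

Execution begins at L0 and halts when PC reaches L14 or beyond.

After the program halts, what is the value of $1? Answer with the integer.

65535

PC=0  nor  $2, $0, $1        | $0=0 $1=1 $2=65534 $3=4 $4=13 $5=8 $6=15
PC=1  xori  $1, $6, 0        | $0=0 $1=15 $2=65534 $3=4 $4=13 $5=8 $6=15
PC=2  add  $3, $5, $3        | $0=0 $1=15 $2=65534 $3=12 $4=13 $5=8 $6=15
PC=3  beq  $3, $0, L14       | $0=0 $1=15 $2=65534 $3=12 $4=13 $5=8 $6=15  [not taken]
PC=4  slti  $3, $4, 7        | $0=0 $1=15 $2=65534 $3=0 $4=13 $5=8 $6=15
PC=5  and  $2, $2, $2        | $0=0 $1=15 $2=65534 $3=0 $4=13 $5=8 $6=15
PC=6  add  $1, $0, $6        | $0=0 $1=15 $2=65534 $3=0 $4=13 $5=8 $6=15
PC=7  or   $4, $3, $6        | $0=0 $1=15 $2=65534 $3=0 $4=15 $5=8 $6=15
PC=8  bne  $2, $3, L13       | $0=0 $1=15 $2=65534 $3=0 $4=15 $5=8 $6=15  [TAKEN]
PC=9  or   $3, $4, $2        | $0=0 $1=15 $2=65534 $3=65535 $4=15 $5=8 $6=15
PC=13 ori   $1, $3, 0        | $0=0 $1=65535 $2=65534 $3=65535 $4=15 $5=8 $6=15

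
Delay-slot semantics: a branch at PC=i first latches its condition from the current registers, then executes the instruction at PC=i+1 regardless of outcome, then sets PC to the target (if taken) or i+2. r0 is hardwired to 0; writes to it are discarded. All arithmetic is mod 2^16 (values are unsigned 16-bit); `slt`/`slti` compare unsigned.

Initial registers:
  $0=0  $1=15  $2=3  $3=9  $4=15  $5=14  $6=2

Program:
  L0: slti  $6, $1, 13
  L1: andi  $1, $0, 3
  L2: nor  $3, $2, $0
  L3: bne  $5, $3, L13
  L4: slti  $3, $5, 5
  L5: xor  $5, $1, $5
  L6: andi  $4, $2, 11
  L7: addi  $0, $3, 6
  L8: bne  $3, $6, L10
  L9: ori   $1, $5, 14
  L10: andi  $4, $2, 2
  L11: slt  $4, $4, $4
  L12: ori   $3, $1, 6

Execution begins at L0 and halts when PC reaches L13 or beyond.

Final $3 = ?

0

PC=0  slti  $6, $1, 13       | $0=0 $1=15 $2=3 $3=9 $4=15 $5=14 $6=0
PC=1  andi  $1, $0, 3        | $0=0 $1=0 $2=3 $3=9 $4=15 $5=14 $6=0
PC=2  nor  $3, $2, $0        | $0=0 $1=0 $2=3 $3=65532 $4=15 $5=14 $6=0
PC=3  bne  $5, $3, L13       | $0=0 $1=0 $2=3 $3=65532 $4=15 $5=14 $6=0  [TAKEN]
PC=4  slti  $3, $5, 5        | $0=0 $1=0 $2=3 $3=0 $4=15 $5=14 $6=0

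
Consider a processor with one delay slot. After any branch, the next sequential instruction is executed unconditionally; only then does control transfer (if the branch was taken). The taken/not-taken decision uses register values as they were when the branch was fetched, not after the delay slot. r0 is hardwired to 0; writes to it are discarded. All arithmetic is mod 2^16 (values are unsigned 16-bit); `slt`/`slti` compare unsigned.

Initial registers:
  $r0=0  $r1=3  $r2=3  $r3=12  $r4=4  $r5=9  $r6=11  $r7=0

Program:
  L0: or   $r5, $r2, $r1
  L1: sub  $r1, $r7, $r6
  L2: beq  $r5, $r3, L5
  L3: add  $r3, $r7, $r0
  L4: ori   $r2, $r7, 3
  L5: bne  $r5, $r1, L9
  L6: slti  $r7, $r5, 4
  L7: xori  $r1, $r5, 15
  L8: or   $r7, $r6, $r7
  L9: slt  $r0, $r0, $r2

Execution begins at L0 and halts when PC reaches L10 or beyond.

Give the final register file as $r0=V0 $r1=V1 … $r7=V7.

  step pc=0: or   $r5, $r2, $r1  regs=(0,3,3,12,4,3,11,0)
  step pc=1: sub  $r1, $r7, $r6  regs=(0,65525,3,12,4,3,11,0)
  step pc=2: beq  $r5, $r3, L5  cond=F  regs=(0,65525,3,12,4,3,11,0)
  step pc=3: add  $r3, $r7, $r0  regs=(0,65525,3,0,4,3,11,0)
  step pc=4: ori   $r2, $r7, 3  regs=(0,65525,3,0,4,3,11,0)
  step pc=5: bne  $r5, $r1, L9  cond=T  regs=(0,65525,3,0,4,3,11,0)
  step pc=6: slti  $r7, $r5, 4  regs=(0,65525,3,0,4,3,11,1)
  step pc=9: slt  $r0, $r0, $r2  regs=(0,65525,3,0,4,3,11,1)

$r0=0 $r1=65525 $r2=3 $r3=0 $r4=4 $r5=3 $r6=11 $r7=1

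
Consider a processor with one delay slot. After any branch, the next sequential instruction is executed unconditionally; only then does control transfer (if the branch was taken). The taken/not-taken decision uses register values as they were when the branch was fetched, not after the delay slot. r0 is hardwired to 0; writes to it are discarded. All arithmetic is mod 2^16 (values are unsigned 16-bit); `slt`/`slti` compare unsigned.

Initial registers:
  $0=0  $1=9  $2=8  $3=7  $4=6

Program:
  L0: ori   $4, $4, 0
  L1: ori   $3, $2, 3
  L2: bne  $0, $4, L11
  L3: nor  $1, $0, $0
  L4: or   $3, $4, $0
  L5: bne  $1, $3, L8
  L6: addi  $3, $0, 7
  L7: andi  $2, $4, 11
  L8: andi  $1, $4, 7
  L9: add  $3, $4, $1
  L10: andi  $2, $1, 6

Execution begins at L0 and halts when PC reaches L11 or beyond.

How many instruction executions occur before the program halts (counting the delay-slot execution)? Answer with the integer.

[0] ori   $4, $4, 0  →  {$0:0, $1:9, $2:8, $3:7, $4:6}
[1] ori   $3, $2, 3  →  {$0:0, $1:9, $2:8, $3:11, $4:6}
[2] bne  $0, $4, L11  →  {$0:0, $1:9, $2:8, $3:11, $4:6}  ⟨branch taken⟩
[3] nor  $1, $0, $0  →  {$0:0, $1:65535, $2:8, $3:11, $4:6}

4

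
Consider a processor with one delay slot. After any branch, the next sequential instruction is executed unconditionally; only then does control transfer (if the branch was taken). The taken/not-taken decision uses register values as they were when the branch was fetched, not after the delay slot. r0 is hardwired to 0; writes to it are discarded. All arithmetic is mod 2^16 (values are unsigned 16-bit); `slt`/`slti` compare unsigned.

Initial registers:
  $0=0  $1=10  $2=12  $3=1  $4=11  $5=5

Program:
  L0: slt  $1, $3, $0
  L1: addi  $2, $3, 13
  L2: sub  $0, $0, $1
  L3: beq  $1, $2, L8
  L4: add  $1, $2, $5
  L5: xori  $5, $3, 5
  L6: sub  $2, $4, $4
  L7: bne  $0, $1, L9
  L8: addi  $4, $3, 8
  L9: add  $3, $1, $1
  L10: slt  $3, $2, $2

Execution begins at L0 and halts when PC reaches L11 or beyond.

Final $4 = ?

PC=0  slt  $1, $3, $0        | $0=0 $1=0 $2=12 $3=1 $4=11 $5=5
PC=1  addi  $2, $3, 13       | $0=0 $1=0 $2=14 $3=1 $4=11 $5=5
PC=2  sub  $0, $0, $1        | $0=0 $1=0 $2=14 $3=1 $4=11 $5=5
PC=3  beq  $1, $2, L8        | $0=0 $1=0 $2=14 $3=1 $4=11 $5=5  [not taken]
PC=4  add  $1, $2, $5        | $0=0 $1=19 $2=14 $3=1 $4=11 $5=5
PC=5  xori  $5, $3, 5        | $0=0 $1=19 $2=14 $3=1 $4=11 $5=4
PC=6  sub  $2, $4, $4        | $0=0 $1=19 $2=0 $3=1 $4=11 $5=4
PC=7  bne  $0, $1, L9        | $0=0 $1=19 $2=0 $3=1 $4=11 $5=4  [TAKEN]
PC=8  addi  $4, $3, 8        | $0=0 $1=19 $2=0 $3=1 $4=9 $5=4
PC=9  add  $3, $1, $1        | $0=0 $1=19 $2=0 $3=38 $4=9 $5=4
PC=10 slt  $3, $2, $2        | $0=0 $1=19 $2=0 $3=0 $4=9 $5=4

9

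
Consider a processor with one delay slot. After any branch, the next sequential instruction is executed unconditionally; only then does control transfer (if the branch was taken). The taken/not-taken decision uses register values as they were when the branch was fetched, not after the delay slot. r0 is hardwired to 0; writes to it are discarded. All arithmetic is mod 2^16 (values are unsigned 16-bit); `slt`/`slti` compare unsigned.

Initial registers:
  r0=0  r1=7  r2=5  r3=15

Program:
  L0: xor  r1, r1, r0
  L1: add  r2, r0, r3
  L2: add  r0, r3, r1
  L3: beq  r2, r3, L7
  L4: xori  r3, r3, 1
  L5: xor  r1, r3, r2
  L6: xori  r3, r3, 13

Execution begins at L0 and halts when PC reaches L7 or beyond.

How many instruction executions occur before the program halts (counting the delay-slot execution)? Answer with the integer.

5

[0] xor  r1, r1, r0  →  {r0:0, r1:7, r2:5, r3:15}
[1] add  r2, r0, r3  →  {r0:0, r1:7, r2:15, r3:15}
[2] add  r0, r3, r1  →  {r0:0, r1:7, r2:15, r3:15}
[3] beq  r2, r3, L7  →  {r0:0, r1:7, r2:15, r3:15}  ⟨branch taken⟩
[4] xori  r3, r3, 1  →  {r0:0, r1:7, r2:15, r3:14}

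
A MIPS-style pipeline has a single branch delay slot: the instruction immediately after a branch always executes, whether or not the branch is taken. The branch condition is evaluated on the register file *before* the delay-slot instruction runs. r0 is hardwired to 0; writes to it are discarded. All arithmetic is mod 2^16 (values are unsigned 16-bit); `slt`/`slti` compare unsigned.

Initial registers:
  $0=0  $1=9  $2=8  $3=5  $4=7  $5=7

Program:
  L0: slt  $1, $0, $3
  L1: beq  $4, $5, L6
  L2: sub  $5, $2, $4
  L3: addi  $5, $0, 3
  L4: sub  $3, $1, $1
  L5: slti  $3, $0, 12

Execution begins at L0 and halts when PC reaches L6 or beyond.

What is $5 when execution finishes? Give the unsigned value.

1

  step pc=0: slt  $1, $0, $3  regs=(0,1,8,5,7,7)
  step pc=1: beq  $4, $5, L6  cond=T  regs=(0,1,8,5,7,7)
  step pc=2: sub  $5, $2, $4  regs=(0,1,8,5,7,1)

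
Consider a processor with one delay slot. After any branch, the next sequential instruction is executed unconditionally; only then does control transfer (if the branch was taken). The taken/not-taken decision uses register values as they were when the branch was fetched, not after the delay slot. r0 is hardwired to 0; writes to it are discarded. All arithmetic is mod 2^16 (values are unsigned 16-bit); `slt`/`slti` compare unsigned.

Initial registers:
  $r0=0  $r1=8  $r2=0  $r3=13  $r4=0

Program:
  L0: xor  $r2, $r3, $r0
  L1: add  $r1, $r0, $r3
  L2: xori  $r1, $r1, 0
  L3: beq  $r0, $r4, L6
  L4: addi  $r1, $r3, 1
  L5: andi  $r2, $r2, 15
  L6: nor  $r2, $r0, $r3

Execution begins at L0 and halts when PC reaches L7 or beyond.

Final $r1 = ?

#0 xor  $r2, $r3, $r0 ; 0/8/13/13/0
#1 add  $r1, $r0, $r3 ; 0/13/13/13/0
#2 xori  $r1, $r1, 0 ; 0/13/13/13/0
#3 beq  $r0, $r4, L6 ; 0/13/13/13/0 ; →target
#4 addi  $r1, $r3, 1 ; 0/14/13/13/0
#6 nor  $r2, $r0, $r3 ; 0/14/65522/13/0

14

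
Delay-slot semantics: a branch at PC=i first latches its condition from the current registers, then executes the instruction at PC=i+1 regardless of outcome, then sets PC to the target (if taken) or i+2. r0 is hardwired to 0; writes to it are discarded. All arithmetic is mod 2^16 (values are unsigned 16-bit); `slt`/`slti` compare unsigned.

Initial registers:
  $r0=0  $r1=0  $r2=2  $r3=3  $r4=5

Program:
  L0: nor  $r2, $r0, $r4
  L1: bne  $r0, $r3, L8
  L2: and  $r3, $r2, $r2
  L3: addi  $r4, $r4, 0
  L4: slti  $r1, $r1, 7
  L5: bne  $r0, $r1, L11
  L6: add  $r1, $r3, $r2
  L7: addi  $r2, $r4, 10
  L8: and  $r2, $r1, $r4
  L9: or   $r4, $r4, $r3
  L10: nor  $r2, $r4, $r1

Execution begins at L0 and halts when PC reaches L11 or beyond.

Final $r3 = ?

[0] nor  $r2, $r0, $r4  →  {$r0:0, $r1:0, $r2:65530, $r3:3, $r4:5}
[1] bne  $r0, $r3, L8  →  {$r0:0, $r1:0, $r2:65530, $r3:3, $r4:5}  ⟨branch taken⟩
[2] and  $r3, $r2, $r2  →  {$r0:0, $r1:0, $r2:65530, $r3:65530, $r4:5}
[8] and  $r2, $r1, $r4  →  {$r0:0, $r1:0, $r2:0, $r3:65530, $r4:5}
[9] or   $r4, $r4, $r3  →  {$r0:0, $r1:0, $r2:0, $r3:65530, $r4:65535}
[10] nor  $r2, $r4, $r1  →  {$r0:0, $r1:0, $r2:0, $r3:65530, $r4:65535}

65530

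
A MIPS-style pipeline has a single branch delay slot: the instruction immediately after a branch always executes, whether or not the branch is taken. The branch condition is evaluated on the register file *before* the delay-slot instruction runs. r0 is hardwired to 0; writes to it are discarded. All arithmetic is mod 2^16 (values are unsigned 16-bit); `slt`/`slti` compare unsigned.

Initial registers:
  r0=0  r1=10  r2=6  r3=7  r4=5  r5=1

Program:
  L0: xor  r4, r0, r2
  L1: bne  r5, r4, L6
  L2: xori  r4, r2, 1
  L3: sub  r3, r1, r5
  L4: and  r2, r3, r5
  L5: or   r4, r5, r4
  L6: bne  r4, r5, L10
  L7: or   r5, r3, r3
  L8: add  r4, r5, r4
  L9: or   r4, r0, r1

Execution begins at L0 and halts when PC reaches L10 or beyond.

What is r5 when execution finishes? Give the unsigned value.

[0] xor  r4, r0, r2  →  {r0:0, r1:10, r2:6, r3:7, r4:6, r5:1}
[1] bne  r5, r4, L6  →  {r0:0, r1:10, r2:6, r3:7, r4:6, r5:1}  ⟨branch taken⟩
[2] xori  r4, r2, 1  →  {r0:0, r1:10, r2:6, r3:7, r4:7, r5:1}
[6] bne  r4, r5, L10  →  {r0:0, r1:10, r2:6, r3:7, r4:7, r5:1}  ⟨branch taken⟩
[7] or   r5, r3, r3  →  {r0:0, r1:10, r2:6, r3:7, r4:7, r5:7}

7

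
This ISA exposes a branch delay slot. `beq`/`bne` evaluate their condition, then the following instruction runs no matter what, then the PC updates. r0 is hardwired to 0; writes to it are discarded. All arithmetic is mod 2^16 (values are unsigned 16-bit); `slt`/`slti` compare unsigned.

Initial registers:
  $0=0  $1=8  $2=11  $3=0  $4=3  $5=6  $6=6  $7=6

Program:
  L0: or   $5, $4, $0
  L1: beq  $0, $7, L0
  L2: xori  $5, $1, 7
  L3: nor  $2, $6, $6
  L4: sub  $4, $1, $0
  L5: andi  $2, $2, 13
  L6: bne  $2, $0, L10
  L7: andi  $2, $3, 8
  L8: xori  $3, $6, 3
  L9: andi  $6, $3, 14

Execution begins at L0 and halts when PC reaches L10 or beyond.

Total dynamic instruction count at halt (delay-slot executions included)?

8

PC=0  or   $5, $4, $0        | $0=0 $1=8 $2=11 $3=0 $4=3 $5=3 $6=6 $7=6
PC=1  beq  $0, $7, L0        | $0=0 $1=8 $2=11 $3=0 $4=3 $5=3 $6=6 $7=6  [not taken]
PC=2  xori  $5, $1, 7        | $0=0 $1=8 $2=11 $3=0 $4=3 $5=15 $6=6 $7=6
PC=3  nor  $2, $6, $6        | $0=0 $1=8 $2=65529 $3=0 $4=3 $5=15 $6=6 $7=6
PC=4  sub  $4, $1, $0        | $0=0 $1=8 $2=65529 $3=0 $4=8 $5=15 $6=6 $7=6
PC=5  andi  $2, $2, 13       | $0=0 $1=8 $2=9 $3=0 $4=8 $5=15 $6=6 $7=6
PC=6  bne  $2, $0, L10       | $0=0 $1=8 $2=9 $3=0 $4=8 $5=15 $6=6 $7=6  [TAKEN]
PC=7  andi  $2, $3, 8        | $0=0 $1=8 $2=0 $3=0 $4=8 $5=15 $6=6 $7=6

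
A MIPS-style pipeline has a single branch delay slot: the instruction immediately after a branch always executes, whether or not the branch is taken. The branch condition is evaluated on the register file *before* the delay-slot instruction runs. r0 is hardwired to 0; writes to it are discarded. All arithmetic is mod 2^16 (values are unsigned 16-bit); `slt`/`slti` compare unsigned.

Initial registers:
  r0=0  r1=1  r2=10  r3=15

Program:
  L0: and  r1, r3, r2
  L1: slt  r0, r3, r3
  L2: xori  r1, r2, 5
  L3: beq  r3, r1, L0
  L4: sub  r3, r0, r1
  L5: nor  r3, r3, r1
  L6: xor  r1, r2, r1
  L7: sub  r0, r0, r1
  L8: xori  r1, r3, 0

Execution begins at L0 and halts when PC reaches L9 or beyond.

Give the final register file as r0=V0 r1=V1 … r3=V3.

r0=0 r1=0 r2=10 r3=0

[0] and  r1, r3, r2  →  {r0:0, r1:10, r2:10, r3:15}
[1] slt  r0, r3, r3  →  {r0:0, r1:10, r2:10, r3:15}
[2] xori  r1, r2, 5  →  {r0:0, r1:15, r2:10, r3:15}
[3] beq  r3, r1, L0  →  {r0:0, r1:15, r2:10, r3:15}  ⟨branch taken⟩
[4] sub  r3, r0, r1  →  {r0:0, r1:15, r2:10, r3:65521}
[0] and  r1, r3, r2  →  {r0:0, r1:0, r2:10, r3:65521}
[1] slt  r0, r3, r3  →  {r0:0, r1:0, r2:10, r3:65521}
[2] xori  r1, r2, 5  →  {r0:0, r1:15, r2:10, r3:65521}
[3] beq  r3, r1, L0  →  {r0:0, r1:15, r2:10, r3:65521}  ⟨branch fallthrough⟩
[4] sub  r3, r0, r1  →  {r0:0, r1:15, r2:10, r3:65521}
[5] nor  r3, r3, r1  →  {r0:0, r1:15, r2:10, r3:0}
[6] xor  r1, r2, r1  →  {r0:0, r1:5, r2:10, r3:0}
[7] sub  r0, r0, r1  →  {r0:0, r1:5, r2:10, r3:0}
[8] xori  r1, r3, 0  →  {r0:0, r1:0, r2:10, r3:0}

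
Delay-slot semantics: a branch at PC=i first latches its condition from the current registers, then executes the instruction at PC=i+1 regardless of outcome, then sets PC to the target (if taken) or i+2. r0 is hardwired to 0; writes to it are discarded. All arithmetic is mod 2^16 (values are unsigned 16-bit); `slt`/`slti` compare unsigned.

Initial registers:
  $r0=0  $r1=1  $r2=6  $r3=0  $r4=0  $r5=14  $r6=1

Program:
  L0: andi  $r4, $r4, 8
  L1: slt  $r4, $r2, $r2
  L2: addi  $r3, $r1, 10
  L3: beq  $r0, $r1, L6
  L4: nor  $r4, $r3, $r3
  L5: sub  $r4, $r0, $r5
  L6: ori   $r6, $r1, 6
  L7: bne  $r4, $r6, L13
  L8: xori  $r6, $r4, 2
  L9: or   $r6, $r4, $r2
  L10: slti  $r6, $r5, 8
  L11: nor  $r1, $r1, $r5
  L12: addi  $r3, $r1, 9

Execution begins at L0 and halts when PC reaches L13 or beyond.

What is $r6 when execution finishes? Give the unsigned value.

65520

#0 andi  $r4, $r4, 8 ; 0/1/6/0/0/14/1
#1 slt  $r4, $r2, $r2 ; 0/1/6/0/0/14/1
#2 addi  $r3, $r1, 10 ; 0/1/6/11/0/14/1
#3 beq  $r0, $r1, L6 ; 0/1/6/11/0/14/1 ; →fallthru
#4 nor  $r4, $r3, $r3 ; 0/1/6/11/65524/14/1
#5 sub  $r4, $r0, $r5 ; 0/1/6/11/65522/14/1
#6 ori   $r6, $r1, 6 ; 0/1/6/11/65522/14/7
#7 bne  $r4, $r6, L13 ; 0/1/6/11/65522/14/7 ; →target
#8 xori  $r6, $r4, 2 ; 0/1/6/11/65522/14/65520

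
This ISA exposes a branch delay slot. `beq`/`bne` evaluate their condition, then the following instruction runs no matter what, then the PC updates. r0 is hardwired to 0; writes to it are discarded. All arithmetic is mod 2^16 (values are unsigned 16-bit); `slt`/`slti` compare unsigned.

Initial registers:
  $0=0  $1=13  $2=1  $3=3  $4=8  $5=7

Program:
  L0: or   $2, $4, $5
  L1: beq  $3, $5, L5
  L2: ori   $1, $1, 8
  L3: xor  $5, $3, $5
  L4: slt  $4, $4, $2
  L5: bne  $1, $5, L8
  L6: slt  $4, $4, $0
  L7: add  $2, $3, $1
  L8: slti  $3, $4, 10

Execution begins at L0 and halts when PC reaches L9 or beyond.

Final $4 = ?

#0 or   $2, $4, $5 ; 0/13/15/3/8/7
#1 beq  $3, $5, L5 ; 0/13/15/3/8/7 ; →fallthru
#2 ori   $1, $1, 8 ; 0/13/15/3/8/7
#3 xor  $5, $3, $5 ; 0/13/15/3/8/4
#4 slt  $4, $4, $2 ; 0/13/15/3/1/4
#5 bne  $1, $5, L8 ; 0/13/15/3/1/4 ; →target
#6 slt  $4, $4, $0 ; 0/13/15/3/0/4
#8 slti  $3, $4, 10 ; 0/13/15/1/0/4

0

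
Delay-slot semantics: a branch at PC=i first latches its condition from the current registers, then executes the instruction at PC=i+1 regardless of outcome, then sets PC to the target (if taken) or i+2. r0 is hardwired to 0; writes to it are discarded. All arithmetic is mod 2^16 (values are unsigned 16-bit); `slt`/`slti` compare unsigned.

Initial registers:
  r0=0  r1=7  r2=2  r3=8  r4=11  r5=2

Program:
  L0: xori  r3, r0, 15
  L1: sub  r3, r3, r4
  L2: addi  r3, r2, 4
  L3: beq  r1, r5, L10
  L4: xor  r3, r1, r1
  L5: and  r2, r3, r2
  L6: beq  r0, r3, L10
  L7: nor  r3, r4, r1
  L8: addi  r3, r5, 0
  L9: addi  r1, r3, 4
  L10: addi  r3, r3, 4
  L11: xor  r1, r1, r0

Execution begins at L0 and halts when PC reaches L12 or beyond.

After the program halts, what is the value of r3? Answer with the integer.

  step pc=0: xori  r3, r0, 15  regs=(0,7,2,15,11,2)
  step pc=1: sub  r3, r3, r4  regs=(0,7,2,4,11,2)
  step pc=2: addi  r3, r2, 4  regs=(0,7,2,6,11,2)
  step pc=3: beq  r1, r5, L10  cond=F  regs=(0,7,2,6,11,2)
  step pc=4: xor  r3, r1, r1  regs=(0,7,2,0,11,2)
  step pc=5: and  r2, r3, r2  regs=(0,7,0,0,11,2)
  step pc=6: beq  r0, r3, L10  cond=T  regs=(0,7,0,0,11,2)
  step pc=7: nor  r3, r4, r1  regs=(0,7,0,65520,11,2)
  step pc=10: addi  r3, r3, 4  regs=(0,7,0,65524,11,2)
  step pc=11: xor  r1, r1, r0  regs=(0,7,0,65524,11,2)

65524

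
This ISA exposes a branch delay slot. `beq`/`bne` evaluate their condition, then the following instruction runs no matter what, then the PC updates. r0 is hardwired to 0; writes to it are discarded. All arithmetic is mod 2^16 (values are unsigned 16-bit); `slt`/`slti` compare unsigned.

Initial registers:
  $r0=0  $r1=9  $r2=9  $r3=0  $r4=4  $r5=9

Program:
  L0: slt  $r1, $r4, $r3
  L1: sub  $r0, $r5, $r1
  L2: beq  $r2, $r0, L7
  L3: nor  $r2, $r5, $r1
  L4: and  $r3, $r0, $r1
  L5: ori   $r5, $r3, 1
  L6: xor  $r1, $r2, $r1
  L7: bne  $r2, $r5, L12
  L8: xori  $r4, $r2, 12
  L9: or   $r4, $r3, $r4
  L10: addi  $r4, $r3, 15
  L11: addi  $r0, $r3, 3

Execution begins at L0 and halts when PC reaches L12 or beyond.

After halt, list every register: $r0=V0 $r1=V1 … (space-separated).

$r0=0 $r1=65526 $r2=65526 $r3=0 $r4=65530 $r5=1

#0 slt  $r1, $r4, $r3 ; 0/0/9/0/4/9
#1 sub  $r0, $r5, $r1 ; 0/0/9/0/4/9
#2 beq  $r2, $r0, L7 ; 0/0/9/0/4/9 ; →fallthru
#3 nor  $r2, $r5, $r1 ; 0/0/65526/0/4/9
#4 and  $r3, $r0, $r1 ; 0/0/65526/0/4/9
#5 ori   $r5, $r3, 1 ; 0/0/65526/0/4/1
#6 xor  $r1, $r2, $r1 ; 0/65526/65526/0/4/1
#7 bne  $r2, $r5, L12 ; 0/65526/65526/0/4/1 ; →target
#8 xori  $r4, $r2, 12 ; 0/65526/65526/0/65530/1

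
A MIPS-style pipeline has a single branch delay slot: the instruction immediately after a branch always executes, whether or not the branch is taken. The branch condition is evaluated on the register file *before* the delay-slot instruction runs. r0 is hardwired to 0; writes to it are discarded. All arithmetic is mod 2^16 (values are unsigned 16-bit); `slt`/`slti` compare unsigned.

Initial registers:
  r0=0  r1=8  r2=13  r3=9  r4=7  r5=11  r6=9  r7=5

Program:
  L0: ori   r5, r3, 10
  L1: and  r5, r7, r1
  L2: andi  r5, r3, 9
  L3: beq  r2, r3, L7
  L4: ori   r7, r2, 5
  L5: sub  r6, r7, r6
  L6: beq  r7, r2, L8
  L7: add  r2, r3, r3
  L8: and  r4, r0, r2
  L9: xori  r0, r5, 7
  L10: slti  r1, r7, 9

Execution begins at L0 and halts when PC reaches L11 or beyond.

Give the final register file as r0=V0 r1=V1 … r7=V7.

  step pc=0: ori   r5, r3, 10  regs=(0,8,13,9,7,11,9,5)
  step pc=1: and  r5, r7, r1  regs=(0,8,13,9,7,0,9,5)
  step pc=2: andi  r5, r3, 9  regs=(0,8,13,9,7,9,9,5)
  step pc=3: beq  r2, r3, L7  cond=F  regs=(0,8,13,9,7,9,9,5)
  step pc=4: ori   r7, r2, 5  regs=(0,8,13,9,7,9,9,13)
  step pc=5: sub  r6, r7, r6  regs=(0,8,13,9,7,9,4,13)
  step pc=6: beq  r7, r2, L8  cond=T  regs=(0,8,13,9,7,9,4,13)
  step pc=7: add  r2, r3, r3  regs=(0,8,18,9,7,9,4,13)
  step pc=8: and  r4, r0, r2  regs=(0,8,18,9,0,9,4,13)
  step pc=9: xori  r0, r5, 7  regs=(0,8,18,9,0,9,4,13)
  step pc=10: slti  r1, r7, 9  regs=(0,0,18,9,0,9,4,13)

r0=0 r1=0 r2=18 r3=9 r4=0 r5=9 r6=4 r7=13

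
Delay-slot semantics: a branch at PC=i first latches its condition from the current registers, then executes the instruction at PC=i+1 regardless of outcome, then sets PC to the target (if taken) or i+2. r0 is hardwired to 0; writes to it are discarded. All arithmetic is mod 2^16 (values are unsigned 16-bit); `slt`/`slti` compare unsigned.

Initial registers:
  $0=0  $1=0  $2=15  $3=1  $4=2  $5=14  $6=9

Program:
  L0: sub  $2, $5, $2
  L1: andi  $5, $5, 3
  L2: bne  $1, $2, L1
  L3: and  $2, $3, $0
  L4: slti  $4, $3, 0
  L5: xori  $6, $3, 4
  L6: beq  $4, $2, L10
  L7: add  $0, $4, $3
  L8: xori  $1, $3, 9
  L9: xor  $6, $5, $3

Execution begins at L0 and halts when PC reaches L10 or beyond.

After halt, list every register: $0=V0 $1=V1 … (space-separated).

PC=0  sub  $2, $5, $2        | $0=0 $1=0 $2=65535 $3=1 $4=2 $5=14 $6=9
PC=1  andi  $5, $5, 3        | $0=0 $1=0 $2=65535 $3=1 $4=2 $5=2 $6=9
PC=2  bne  $1, $2, L1        | $0=0 $1=0 $2=65535 $3=1 $4=2 $5=2 $6=9  [TAKEN]
PC=3  and  $2, $3, $0        | $0=0 $1=0 $2=0 $3=1 $4=2 $5=2 $6=9
PC=1  andi  $5, $5, 3        | $0=0 $1=0 $2=0 $3=1 $4=2 $5=2 $6=9
PC=2  bne  $1, $2, L1        | $0=0 $1=0 $2=0 $3=1 $4=2 $5=2 $6=9  [not taken]
PC=3  and  $2, $3, $0        | $0=0 $1=0 $2=0 $3=1 $4=2 $5=2 $6=9
PC=4  slti  $4, $3, 0        | $0=0 $1=0 $2=0 $3=1 $4=0 $5=2 $6=9
PC=5  xori  $6, $3, 4        | $0=0 $1=0 $2=0 $3=1 $4=0 $5=2 $6=5
PC=6  beq  $4, $2, L10       | $0=0 $1=0 $2=0 $3=1 $4=0 $5=2 $6=5  [TAKEN]
PC=7  add  $0, $4, $3        | $0=0 $1=0 $2=0 $3=1 $4=0 $5=2 $6=5

$0=0 $1=0 $2=0 $3=1 $4=0 $5=2 $6=5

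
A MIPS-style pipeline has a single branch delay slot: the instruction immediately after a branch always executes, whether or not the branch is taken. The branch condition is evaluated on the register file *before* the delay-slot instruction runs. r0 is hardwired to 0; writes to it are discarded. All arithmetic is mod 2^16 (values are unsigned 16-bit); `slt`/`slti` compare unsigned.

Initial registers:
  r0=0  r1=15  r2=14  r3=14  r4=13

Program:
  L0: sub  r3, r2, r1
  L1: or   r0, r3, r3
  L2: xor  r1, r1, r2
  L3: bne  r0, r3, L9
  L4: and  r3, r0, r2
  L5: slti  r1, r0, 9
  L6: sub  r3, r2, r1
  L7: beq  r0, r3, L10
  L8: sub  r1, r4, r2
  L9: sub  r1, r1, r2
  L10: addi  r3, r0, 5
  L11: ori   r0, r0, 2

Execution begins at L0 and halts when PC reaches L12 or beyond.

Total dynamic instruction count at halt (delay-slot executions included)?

8

  step pc=0: sub  r3, r2, r1  regs=(0,15,14,65535,13)
  step pc=1: or   r0, r3, r3  regs=(0,15,14,65535,13)
  step pc=2: xor  r1, r1, r2  regs=(0,1,14,65535,13)
  step pc=3: bne  r0, r3, L9  cond=T  regs=(0,1,14,65535,13)
  step pc=4: and  r3, r0, r2  regs=(0,1,14,0,13)
  step pc=9: sub  r1, r1, r2  regs=(0,65523,14,0,13)
  step pc=10: addi  r3, r0, 5  regs=(0,65523,14,5,13)
  step pc=11: ori   r0, r0, 2  regs=(0,65523,14,5,13)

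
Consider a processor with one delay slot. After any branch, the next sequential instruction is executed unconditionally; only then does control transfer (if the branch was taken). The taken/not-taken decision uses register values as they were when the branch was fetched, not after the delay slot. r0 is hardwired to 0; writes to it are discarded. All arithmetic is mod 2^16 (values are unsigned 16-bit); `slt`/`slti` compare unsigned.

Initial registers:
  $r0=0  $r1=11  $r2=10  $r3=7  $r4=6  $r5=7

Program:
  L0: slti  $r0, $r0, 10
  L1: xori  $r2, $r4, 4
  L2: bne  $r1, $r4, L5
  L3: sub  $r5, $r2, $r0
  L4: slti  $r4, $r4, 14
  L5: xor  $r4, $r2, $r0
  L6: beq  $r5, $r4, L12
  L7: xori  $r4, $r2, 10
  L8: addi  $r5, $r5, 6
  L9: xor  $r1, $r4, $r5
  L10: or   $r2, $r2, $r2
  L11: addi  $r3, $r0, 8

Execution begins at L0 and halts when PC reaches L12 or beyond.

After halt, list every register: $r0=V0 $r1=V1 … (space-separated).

$r0=0 $r1=11 $r2=2 $r3=7 $r4=8 $r5=2

[0] slti  $r0, $r0, 10  →  {$r0:0, $r1:11, $r2:10, $r3:7, $r4:6, $r5:7}
[1] xori  $r2, $r4, 4  →  {$r0:0, $r1:11, $r2:2, $r3:7, $r4:6, $r5:7}
[2] bne  $r1, $r4, L5  →  {$r0:0, $r1:11, $r2:2, $r3:7, $r4:6, $r5:7}  ⟨branch taken⟩
[3] sub  $r5, $r2, $r0  →  {$r0:0, $r1:11, $r2:2, $r3:7, $r4:6, $r5:2}
[5] xor  $r4, $r2, $r0  →  {$r0:0, $r1:11, $r2:2, $r3:7, $r4:2, $r5:2}
[6] beq  $r5, $r4, L12  →  {$r0:0, $r1:11, $r2:2, $r3:7, $r4:2, $r5:2}  ⟨branch taken⟩
[7] xori  $r4, $r2, 10  →  {$r0:0, $r1:11, $r2:2, $r3:7, $r4:8, $r5:2}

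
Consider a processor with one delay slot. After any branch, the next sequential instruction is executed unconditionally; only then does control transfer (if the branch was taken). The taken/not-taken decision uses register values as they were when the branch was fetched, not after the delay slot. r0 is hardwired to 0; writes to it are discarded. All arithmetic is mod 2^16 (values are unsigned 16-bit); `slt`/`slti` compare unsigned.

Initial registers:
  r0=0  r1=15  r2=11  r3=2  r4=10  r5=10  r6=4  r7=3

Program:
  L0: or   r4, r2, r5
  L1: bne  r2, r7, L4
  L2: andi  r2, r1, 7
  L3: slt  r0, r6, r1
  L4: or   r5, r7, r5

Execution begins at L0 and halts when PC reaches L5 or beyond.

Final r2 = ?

  step pc=0: or   r4, r2, r5  regs=(0,15,11,2,11,10,4,3)
  step pc=1: bne  r2, r7, L4  cond=T  regs=(0,15,11,2,11,10,4,3)
  step pc=2: andi  r2, r1, 7  regs=(0,15,7,2,11,10,4,3)
  step pc=4: or   r5, r7, r5  regs=(0,15,7,2,11,11,4,3)

7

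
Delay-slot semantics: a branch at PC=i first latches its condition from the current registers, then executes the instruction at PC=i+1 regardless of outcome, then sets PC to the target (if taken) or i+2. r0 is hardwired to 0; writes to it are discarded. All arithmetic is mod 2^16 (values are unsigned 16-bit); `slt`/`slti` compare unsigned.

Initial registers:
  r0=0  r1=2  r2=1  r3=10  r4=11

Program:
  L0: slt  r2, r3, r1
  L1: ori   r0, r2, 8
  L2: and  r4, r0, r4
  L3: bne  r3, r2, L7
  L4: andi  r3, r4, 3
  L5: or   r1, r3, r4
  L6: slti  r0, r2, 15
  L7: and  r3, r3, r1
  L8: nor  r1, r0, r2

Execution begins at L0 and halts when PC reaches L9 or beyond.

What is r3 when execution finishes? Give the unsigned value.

0

PC=0  slt  r2, r3, r1        | r0=0 r1=2 r2=0 r3=10 r4=11
PC=1  ori   r0, r2, 8        | r0=0 r1=2 r2=0 r3=10 r4=11
PC=2  and  r4, r0, r4        | r0=0 r1=2 r2=0 r3=10 r4=0
PC=3  bne  r3, r2, L7        | r0=0 r1=2 r2=0 r3=10 r4=0  [TAKEN]
PC=4  andi  r3, r4, 3        | r0=0 r1=2 r2=0 r3=0 r4=0
PC=7  and  r3, r3, r1        | r0=0 r1=2 r2=0 r3=0 r4=0
PC=8  nor  r1, r0, r2        | r0=0 r1=65535 r2=0 r3=0 r4=0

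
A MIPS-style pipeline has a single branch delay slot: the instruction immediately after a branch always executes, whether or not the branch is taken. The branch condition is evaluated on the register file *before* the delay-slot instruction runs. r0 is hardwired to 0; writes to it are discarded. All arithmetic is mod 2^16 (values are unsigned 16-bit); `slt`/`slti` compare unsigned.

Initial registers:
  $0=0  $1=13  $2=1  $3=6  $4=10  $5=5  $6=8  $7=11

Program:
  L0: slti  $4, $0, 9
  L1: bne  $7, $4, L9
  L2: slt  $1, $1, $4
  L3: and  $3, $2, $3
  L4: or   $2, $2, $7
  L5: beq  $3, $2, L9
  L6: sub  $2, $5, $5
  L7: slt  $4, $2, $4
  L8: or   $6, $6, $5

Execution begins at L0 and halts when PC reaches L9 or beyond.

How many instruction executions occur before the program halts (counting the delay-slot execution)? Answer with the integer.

3

#0 slti  $4, $0, 9 ; 0/13/1/6/1/5/8/11
#1 bne  $7, $4, L9 ; 0/13/1/6/1/5/8/11 ; →target
#2 slt  $1, $1, $4 ; 0/0/1/6/1/5/8/11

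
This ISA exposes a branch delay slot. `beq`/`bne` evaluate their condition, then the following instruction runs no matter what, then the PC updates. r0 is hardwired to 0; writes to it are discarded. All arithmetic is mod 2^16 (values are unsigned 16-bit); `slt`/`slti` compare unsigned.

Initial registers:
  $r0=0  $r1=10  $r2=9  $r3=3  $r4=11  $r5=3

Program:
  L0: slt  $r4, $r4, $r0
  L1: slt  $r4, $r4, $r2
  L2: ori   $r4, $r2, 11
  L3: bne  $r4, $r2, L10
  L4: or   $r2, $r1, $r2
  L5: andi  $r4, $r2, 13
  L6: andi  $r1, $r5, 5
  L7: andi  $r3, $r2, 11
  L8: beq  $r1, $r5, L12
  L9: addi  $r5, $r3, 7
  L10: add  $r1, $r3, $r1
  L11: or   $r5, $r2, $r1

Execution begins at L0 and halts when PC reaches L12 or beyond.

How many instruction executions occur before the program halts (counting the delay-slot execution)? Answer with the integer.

PC=0  slt  $r4, $r4, $r0     | $r0=0 $r1=10 $r2=9 $r3=3 $r4=0 $r5=3
PC=1  slt  $r4, $r4, $r2     | $r0=0 $r1=10 $r2=9 $r3=3 $r4=1 $r5=3
PC=2  ori   $r4, $r2, 11     | $r0=0 $r1=10 $r2=9 $r3=3 $r4=11 $r5=3
PC=3  bne  $r4, $r2, L10     | $r0=0 $r1=10 $r2=9 $r3=3 $r4=11 $r5=3  [TAKEN]
PC=4  or   $r2, $r1, $r2     | $r0=0 $r1=10 $r2=11 $r3=3 $r4=11 $r5=3
PC=10 add  $r1, $r3, $r1     | $r0=0 $r1=13 $r2=11 $r3=3 $r4=11 $r5=3
PC=11 or   $r5, $r2, $r1     | $r0=0 $r1=13 $r2=11 $r3=3 $r4=11 $r5=15

7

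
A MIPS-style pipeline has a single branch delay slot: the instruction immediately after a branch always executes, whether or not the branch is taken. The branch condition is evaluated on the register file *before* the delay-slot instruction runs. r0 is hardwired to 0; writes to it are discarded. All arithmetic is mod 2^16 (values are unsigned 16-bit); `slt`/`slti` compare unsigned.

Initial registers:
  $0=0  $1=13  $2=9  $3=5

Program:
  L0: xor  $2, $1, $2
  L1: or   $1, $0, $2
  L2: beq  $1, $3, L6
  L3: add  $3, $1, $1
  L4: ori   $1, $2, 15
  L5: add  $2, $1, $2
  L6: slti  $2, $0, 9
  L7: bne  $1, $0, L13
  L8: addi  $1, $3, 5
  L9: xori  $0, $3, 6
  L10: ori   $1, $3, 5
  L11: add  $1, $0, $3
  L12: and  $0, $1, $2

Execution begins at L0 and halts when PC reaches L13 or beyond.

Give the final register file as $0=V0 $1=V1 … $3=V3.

$0=0 $1=13 $2=1 $3=8

#0 xor  $2, $1, $2 ; 0/13/4/5
#1 or   $1, $0, $2 ; 0/4/4/5
#2 beq  $1, $3, L6 ; 0/4/4/5 ; →fallthru
#3 add  $3, $1, $1 ; 0/4/4/8
#4 ori   $1, $2, 15 ; 0/15/4/8
#5 add  $2, $1, $2 ; 0/15/19/8
#6 slti  $2, $0, 9 ; 0/15/1/8
#7 bne  $1, $0, L13 ; 0/15/1/8 ; →target
#8 addi  $1, $3, 5 ; 0/13/1/8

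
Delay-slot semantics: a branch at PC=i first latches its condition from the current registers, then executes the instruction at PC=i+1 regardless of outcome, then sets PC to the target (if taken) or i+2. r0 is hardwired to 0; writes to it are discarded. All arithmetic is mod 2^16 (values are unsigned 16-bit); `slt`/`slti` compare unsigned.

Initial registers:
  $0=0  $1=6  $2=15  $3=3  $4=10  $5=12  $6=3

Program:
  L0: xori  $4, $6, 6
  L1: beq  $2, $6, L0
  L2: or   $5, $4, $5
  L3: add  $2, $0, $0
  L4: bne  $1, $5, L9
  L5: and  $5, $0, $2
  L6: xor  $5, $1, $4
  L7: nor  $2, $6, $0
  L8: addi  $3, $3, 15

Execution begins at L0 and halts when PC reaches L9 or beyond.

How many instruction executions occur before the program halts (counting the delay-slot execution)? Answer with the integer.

6

#0 xori  $4, $6, 6 ; 0/6/15/3/5/12/3
#1 beq  $2, $6, L0 ; 0/6/15/3/5/12/3 ; →fallthru
#2 or   $5, $4, $5 ; 0/6/15/3/5/13/3
#3 add  $2, $0, $0 ; 0/6/0/3/5/13/3
#4 bne  $1, $5, L9 ; 0/6/0/3/5/13/3 ; →target
#5 and  $5, $0, $2 ; 0/6/0/3/5/0/3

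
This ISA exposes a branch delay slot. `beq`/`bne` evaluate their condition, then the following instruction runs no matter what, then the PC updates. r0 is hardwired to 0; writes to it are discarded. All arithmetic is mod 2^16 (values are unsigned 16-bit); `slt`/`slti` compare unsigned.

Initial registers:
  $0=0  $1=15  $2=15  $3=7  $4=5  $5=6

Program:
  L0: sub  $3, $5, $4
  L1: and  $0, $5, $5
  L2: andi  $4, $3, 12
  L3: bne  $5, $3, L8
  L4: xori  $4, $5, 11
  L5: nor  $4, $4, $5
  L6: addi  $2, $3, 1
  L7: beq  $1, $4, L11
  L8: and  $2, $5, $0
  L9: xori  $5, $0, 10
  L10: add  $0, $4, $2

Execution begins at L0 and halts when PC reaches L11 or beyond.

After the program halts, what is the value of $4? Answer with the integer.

[0] sub  $3, $5, $4  →  {$0:0, $1:15, $2:15, $3:1, $4:5, $5:6}
[1] and  $0, $5, $5  →  {$0:0, $1:15, $2:15, $3:1, $4:5, $5:6}
[2] andi  $4, $3, 12  →  {$0:0, $1:15, $2:15, $3:1, $4:0, $5:6}
[3] bne  $5, $3, L8  →  {$0:0, $1:15, $2:15, $3:1, $4:0, $5:6}  ⟨branch taken⟩
[4] xori  $4, $5, 11  →  {$0:0, $1:15, $2:15, $3:1, $4:13, $5:6}
[8] and  $2, $5, $0  →  {$0:0, $1:15, $2:0, $3:1, $4:13, $5:6}
[9] xori  $5, $0, 10  →  {$0:0, $1:15, $2:0, $3:1, $4:13, $5:10}
[10] add  $0, $4, $2  →  {$0:0, $1:15, $2:0, $3:1, $4:13, $5:10}

13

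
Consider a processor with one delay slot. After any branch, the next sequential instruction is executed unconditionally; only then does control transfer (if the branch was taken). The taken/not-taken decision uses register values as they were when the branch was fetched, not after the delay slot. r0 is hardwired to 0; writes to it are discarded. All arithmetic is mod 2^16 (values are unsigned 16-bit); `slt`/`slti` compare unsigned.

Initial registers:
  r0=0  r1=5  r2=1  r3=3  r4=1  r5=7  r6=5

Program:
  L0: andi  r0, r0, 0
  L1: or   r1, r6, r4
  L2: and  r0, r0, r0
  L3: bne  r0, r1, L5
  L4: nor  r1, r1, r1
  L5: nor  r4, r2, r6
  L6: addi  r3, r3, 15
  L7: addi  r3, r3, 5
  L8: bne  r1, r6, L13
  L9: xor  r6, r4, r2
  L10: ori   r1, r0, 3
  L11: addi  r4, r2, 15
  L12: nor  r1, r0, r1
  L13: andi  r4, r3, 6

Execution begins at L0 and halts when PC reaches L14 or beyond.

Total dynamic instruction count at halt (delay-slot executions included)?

#0 andi  r0, r0, 0 ; 0/5/1/3/1/7/5
#1 or   r1, r6, r4 ; 0/5/1/3/1/7/5
#2 and  r0, r0, r0 ; 0/5/1/3/1/7/5
#3 bne  r0, r1, L5 ; 0/5/1/3/1/7/5 ; →target
#4 nor  r1, r1, r1 ; 0/65530/1/3/1/7/5
#5 nor  r4, r2, r6 ; 0/65530/1/3/65530/7/5
#6 addi  r3, r3, 15 ; 0/65530/1/18/65530/7/5
#7 addi  r3, r3, 5 ; 0/65530/1/23/65530/7/5
#8 bne  r1, r6, L13 ; 0/65530/1/23/65530/7/5 ; →target
#9 xor  r6, r4, r2 ; 0/65530/1/23/65530/7/65531
#13 andi  r4, r3, 6 ; 0/65530/1/23/6/7/65531

11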